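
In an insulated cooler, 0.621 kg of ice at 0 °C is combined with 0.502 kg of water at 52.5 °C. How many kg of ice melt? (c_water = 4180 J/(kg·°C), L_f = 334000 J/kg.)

m_melted ≈ 0.33 kg

Cooling the water to 0 °C releases 0.502·4180·52.5 = 110164 J.
Melting all 0.621 kg of ice would need 0.621·334000 = 207414 J.
110164 J < 207414 J, so only part of the ice melts and the system sits at 0 °C.
m_melt = 110164 / L_f = 0.3298 kg.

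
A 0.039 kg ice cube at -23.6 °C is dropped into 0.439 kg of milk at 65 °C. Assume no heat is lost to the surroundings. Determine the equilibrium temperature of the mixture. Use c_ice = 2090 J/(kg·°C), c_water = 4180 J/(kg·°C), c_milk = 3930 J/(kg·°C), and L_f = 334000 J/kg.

T_f ≈ 51.5 °C

Let T be the final temperature. ΣQ_i = 0:
ice -23.6→0 °C: 0.039·2090·23.6 = 1923.6
  fusion: m_ice L_f = 0.039·334000 = 13026
  warm the meltwater: 163.02 T
  milk cools: 0.439·3930·(T − 65) = 1725.3(T − 65)
1888.3 T = 112143 − 14950 = 97193
T ≈ 51.47 °C (positive, so assuming full melt was valid).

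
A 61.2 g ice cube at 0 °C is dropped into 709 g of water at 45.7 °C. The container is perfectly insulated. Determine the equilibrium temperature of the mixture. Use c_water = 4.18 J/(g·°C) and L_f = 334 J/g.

Setting the total heat transfer to zero:
melt ice: 61.2×334 = 20441
  warm the meltwater: 255.82 T
  water cools: 709×4.18×(T − 45.7) = 2963.6(T − 45.7)
3219.4 T = 135437 − 20441 = 114997
T ≈ 35.72 °C. Since T > 0 °C, the all-ice-melts assumption holds.

T_f ≈ 35.7 °C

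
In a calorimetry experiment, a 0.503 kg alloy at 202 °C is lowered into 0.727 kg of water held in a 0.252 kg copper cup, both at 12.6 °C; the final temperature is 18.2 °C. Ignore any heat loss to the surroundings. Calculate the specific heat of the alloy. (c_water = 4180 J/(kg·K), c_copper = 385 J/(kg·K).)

Net heat exchanged in the isolated system is zero:
0.503·c·(18.2 − 202) + 0.727·4180·(18.2 − 12.6) + 0.252·385·(18.2 − 12.6) = 0
-92.45 c = -17561
c = -17561/-92.45 ≈ 189.9 J/(kg·K)

c ≈ 190 J/(kg·K)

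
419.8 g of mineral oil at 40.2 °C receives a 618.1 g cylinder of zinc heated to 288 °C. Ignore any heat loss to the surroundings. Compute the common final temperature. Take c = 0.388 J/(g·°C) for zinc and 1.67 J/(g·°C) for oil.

Set heat shed by the hot body equal to heat absorbed by the cold body:
618.1·0.388·(288 − T) = 419.8·1.67·(T − 40.2)
239.82(288 − T) = 701.07(T − 40.2)
940.89 T = 97252  ⇒  T ≈ 103.36 °C

T_f ≈ 103.4 °C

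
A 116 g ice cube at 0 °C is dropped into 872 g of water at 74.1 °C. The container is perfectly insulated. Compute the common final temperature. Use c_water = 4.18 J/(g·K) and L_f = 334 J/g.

Energy balance with sensible and latent terms:
fusion: m_ice L_f = 116×334 = 38744; warm the meltwater: 484.88 T; water cools: 872×4.18×(T − 74.1) = 3645(T − 74.1)
4129.8 T = 270092 − 38744 = 231348
T ≈ 56.02 °C — above 0 °C, consistent with complete melting.

T_f ≈ 56.0 °C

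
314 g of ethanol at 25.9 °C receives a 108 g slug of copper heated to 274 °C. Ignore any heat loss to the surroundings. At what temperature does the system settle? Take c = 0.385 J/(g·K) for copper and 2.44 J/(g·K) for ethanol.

T_f ≈ 38.7 °C

Let T be the final temperature. ΣQ_i = 0:
108·0.385·(T − 274) + 314·2.44·(T − 25.9) = 0
807.74 T = 31236
T = 31236 / 807.74 = 38.7 °C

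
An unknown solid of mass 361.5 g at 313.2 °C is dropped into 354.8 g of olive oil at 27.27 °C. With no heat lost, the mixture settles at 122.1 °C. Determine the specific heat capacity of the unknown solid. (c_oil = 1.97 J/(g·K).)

m_s c (T_s − T_f) = m_oil c_oil (T_f − T_0):
361.5×c×(313.2 − 122.1) = 354.8×1.97×(122.1 − 27.27)
69083 c = 66282  ⇒  c ≈ 0.9595 J/(g·K)

c ≈ 0.959 J/(g·K)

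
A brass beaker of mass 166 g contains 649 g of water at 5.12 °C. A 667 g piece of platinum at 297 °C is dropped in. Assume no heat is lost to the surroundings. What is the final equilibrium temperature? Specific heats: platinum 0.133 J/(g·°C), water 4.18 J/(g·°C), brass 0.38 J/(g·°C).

Conservation of energy gives ΣQ = 0:
667×0.133×(T − 297) + 649×4.18×(T − 5.12) + 166×0.38×(T − 5.12) = 0
88.71(T − 297) + 2712.8(T − 5.12) + 63.08(T − 5.12) = 0
2864.6 T = 40560
T ≈ 14.16 °C

T_f ≈ 14.2 °C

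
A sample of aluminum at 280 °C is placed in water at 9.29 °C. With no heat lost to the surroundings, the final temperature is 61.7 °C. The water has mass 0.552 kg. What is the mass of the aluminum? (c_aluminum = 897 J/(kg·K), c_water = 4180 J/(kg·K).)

Heat gained plus heat lost sum to zero:
m·897·(61.7 − 280) + 0.552·4180·(61.7 − 9.29) = 0
-195815 m = -120929
m = -120929/-195815 ≈ 0.6176 kg

m ≈ 0.618 kg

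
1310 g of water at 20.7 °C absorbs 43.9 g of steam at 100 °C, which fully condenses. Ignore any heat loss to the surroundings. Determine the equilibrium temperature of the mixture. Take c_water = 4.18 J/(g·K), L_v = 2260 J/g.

Let T be the final temperature. ΣQ_i = 0:
condense steam: −43.9·2260 = −99214
  condensate cools 100→T: 43.9·4.18·(T − 100) = 183.5(T − 100)
  original water: 5475.8(T − 20.7)
5659.3 T = 99214 + 18350 + 113349 = 230913
T ≈ 40.80 °C (< 100 °C, so full condensation is consistent).

T_f ≈ 40.8 °C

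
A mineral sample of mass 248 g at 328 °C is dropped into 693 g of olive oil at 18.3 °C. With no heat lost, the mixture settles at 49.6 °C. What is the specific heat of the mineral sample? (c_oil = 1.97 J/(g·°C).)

Conservation of energy gives ΣQ = 0:
248×c×(49.6 − 328) + 693×1.97×(49.6 − 18.3) = 0
-69043 c = -42731
c = -42731/-69043 ≈ 0.6189 J/(g·°C)

c ≈ 0.619 J/(g·°C)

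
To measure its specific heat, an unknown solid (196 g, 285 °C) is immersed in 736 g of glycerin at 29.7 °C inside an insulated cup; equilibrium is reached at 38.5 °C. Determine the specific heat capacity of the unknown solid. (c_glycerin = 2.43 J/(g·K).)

Conservation of energy gives ΣQ = 0:
196×c×(38.5 − 285) + 736×2.43×(38.5 − 29.7) = 0
-48314 c = -15739
c = -15739/-48314 ≈ 0.3258 J/(g·K)

c ≈ 0.326 J/(g·K)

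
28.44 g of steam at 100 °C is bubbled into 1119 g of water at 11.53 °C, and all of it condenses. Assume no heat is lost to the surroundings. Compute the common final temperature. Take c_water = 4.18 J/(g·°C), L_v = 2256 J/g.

T_f ≈ 27.1 °C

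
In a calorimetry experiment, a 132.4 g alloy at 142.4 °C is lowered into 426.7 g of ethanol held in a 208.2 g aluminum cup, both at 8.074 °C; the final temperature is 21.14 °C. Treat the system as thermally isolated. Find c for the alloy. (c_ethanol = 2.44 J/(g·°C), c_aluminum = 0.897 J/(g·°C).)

Conservation of energy gives ΣQ = 0:
132.4·c·(21.14 − 142.4) + 426.7·2.44·(21.14 − 8.074) + 208.2·0.897·(21.14 − 8.074) = 0
-16055 c = -16044
c = -16044/-16055 ≈ 0.9993 J/(g·°C)

c ≈ 0.999 J/(g·°C)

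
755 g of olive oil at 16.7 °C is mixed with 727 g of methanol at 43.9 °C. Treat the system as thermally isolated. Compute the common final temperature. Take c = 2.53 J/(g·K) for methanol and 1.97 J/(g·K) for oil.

|Q_methanol| = |Q_oil|:
727·2.53·(43.9 − T) = 755·1.97·(T − 16.7)
1839.3(43.9 − T) = 1487.3(T − 16.7)
3326.7 T = 105584  ⇒  T ≈ 31.74 °C

T_f ≈ 31.7 °C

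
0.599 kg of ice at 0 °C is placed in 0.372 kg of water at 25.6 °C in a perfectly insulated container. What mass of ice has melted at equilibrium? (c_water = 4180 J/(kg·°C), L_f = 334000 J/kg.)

m_melted ≈ 0.119 kg

Cooling the water to 0 °C releases 0.372×4180×25.6 = 39807 J.
Fully melting the ice requires m_ice L_f = 0.599×334000 = 200066 J.
Since 39807 < 200066 J, not all the ice melts; equilibrium is at 0 °C.
m_melt = 39807 / L_f = 0.1192 kg.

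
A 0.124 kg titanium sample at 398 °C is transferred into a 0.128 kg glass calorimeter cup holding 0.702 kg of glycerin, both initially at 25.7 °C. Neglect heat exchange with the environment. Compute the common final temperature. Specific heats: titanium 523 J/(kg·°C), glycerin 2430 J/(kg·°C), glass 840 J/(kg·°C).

T_f ≈ 38.6 °C

T_f = Σ m_i c_i T_i / Σ m_i c_i:
T_f = (64.85×398 + 1705.9×25.7 + 107.52×25.7) / (64.85 + 1705.9 + 107.52)
    = 72415 / 1878.2 ≈ 38.55 °C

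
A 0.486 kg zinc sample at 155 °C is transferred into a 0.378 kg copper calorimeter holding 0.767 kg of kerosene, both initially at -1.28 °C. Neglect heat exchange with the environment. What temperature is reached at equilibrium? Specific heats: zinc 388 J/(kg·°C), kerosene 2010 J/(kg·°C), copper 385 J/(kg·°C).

Conservation of energy gives ΣQ = 0:
0.486×388×(T − 155) + 0.767×2010×(T − (-1.28)) + 0.378×385×(T − (-1.28)) = 0
1875.8 T = 27068
T = 27068/1875.8 ≈ 14.43 °C

T_f ≈ 14.4 °C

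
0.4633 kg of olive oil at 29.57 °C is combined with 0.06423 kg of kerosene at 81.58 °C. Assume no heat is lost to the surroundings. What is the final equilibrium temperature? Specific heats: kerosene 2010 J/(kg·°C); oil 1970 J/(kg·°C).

|Q_kerosene| = |Q_oil|:
0.06423*2010*(81.58 − T) = 0.4633*1970*(T − 29.57)
129.1(81.58 − T) = 912.7(T − 29.57)
1041.8 T = 37521  ⇒  T ≈ 36.02 °C

T_f ≈ 36.0 °C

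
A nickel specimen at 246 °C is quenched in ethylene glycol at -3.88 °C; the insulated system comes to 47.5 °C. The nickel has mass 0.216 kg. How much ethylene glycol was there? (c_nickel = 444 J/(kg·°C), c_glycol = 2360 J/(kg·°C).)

m ≈ 0.157 kg

Net heat exchanged in the isolated system is zero:
0.216·444·(47.5 − 246) + m·2360·(47.5 − (-3.88)) = 0
121257 m = 19037
m = 19037/121257 ≈ 0.157 kg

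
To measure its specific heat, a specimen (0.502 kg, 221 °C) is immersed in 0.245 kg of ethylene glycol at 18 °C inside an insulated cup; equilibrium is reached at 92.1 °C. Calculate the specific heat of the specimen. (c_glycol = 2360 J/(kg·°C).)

c ≈ 662 J/(kg·°C)

Let T be the final temperature. ΣQ_i = 0:
0.502·c·(92.1 − 221) + 0.245·2360·(92.1 − 18) = 0
-64.71 c = -42845
c = -42845/-64.71 ≈ 662.1 J/(kg·°C)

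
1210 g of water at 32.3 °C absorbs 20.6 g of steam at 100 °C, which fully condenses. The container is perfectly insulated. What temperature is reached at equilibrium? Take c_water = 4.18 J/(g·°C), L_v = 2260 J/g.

Sum of m c ΔT and latent-heat terms is zero:
latent heat released on condensation: 20.6·2260 = 46556; condensate cools 100→T: 20.6·4.18·(T − 100) = 86.11(T − 100); original water: 5057.8(T − 32.3)
5143.9 T = 46556 + 8610.8 + 163367 = 218534
T ≈ 42.48 °C — below 100 °C, confirming all the steam condensed.

T_f ≈ 42.5 °C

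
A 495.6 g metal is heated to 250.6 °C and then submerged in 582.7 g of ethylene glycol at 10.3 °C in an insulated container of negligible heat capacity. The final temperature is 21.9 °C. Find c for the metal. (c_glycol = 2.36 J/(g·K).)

Conservation of energy gives ΣQ = 0:
495.6·c·(21.9 − 250.6) + 582.7·2.36·(21.9 − 10.3) = 0
-113344 c = -15952
c = -15952/-113344 ≈ 0.1407 J/(g·K)

c ≈ 0.141 J/(g·K)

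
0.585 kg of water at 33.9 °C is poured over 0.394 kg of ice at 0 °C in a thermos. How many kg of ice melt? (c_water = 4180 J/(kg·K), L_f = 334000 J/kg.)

m_melted ≈ 0.248 kg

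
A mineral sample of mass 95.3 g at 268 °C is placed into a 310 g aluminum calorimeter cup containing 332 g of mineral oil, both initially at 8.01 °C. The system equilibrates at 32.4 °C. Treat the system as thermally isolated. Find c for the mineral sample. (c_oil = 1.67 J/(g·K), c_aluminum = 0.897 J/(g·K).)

Setting the total heat transfer to zero:
95.3×c×(32.4 − 268) + 332×1.67×(32.4 − 8.01) + 310×0.897×(32.4 − 8.01) = 0
-22453 c = -20305
c = -20305/-22453 ≈ 0.9043 J/(g·K)

c ≈ 0.904 J/(g·K)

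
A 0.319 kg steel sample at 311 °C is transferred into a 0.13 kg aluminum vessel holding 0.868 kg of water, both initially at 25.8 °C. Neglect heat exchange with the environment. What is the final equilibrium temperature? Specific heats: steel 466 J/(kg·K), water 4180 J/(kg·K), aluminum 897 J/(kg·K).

Conservation of energy gives ΣQ = 0:
0.319*466*(T − 311) + 0.868*4180*(T − 25.8) + 0.13*897*(T − 25.8) = 0
148.65(T − 311) + 3628.2(T − 25.8) + 116.61(T − 25.8) = 0
(148.65 + 3628.2 + 116.61) T = 148.65*311 + 3628.2*25.8 + 116.61*25.8
T ≈ 36.69 °C

T_f ≈ 36.7 °C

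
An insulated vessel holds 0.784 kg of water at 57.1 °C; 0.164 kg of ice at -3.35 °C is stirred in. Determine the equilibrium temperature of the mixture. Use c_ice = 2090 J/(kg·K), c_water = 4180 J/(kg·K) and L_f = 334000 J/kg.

T_f ≈ 33.1 °C

Taking heat into each body as positive, Σ m c ΔT = 0:
warm ice to 0 °C: 0.164·2090·(0 − (-3.35)) = 1148.2
  latent heat to melt: 0.164·334000 = 54776
  meltwater 0→T: 0.164·4180·T = 685.52 T
  water: 3277.1(T − 57.1)
3962.6 T = 187124 − 55924 = 131199
T ≈ 33.11 °C (positive, so assuming full melt was valid).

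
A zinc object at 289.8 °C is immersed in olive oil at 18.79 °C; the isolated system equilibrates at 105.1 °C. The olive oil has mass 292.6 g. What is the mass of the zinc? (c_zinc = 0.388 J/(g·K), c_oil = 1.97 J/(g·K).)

m ≈ 694 g

Conservation of energy gives ΣQ = 0:
m·0.388·(105.1 − 289.8) + 292.6·1.97·(105.1 − 18.79) = 0
-71.66 m = -49751
m = -49751/-71.66 ≈ 694.2 g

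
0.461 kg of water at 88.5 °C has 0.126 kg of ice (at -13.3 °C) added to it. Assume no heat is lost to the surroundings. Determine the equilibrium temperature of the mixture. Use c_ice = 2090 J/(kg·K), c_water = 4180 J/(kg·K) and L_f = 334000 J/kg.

T_f ≈ 50.9 °C

Energy conservation, ΣQ = 0:
warm ice to 0 °C: 0.126×2090×(0 − (-13.3)) = 3502.4; fusion: m_ice L_f = 0.126×334000 = 42084; warm the meltwater: 526.68 T; water cools: 0.461×4180×(T − 88.5) = 1927(T − 88.5)
2453.7 T = 170538 − 45586 = 124951
T ≈ 50.92 °C. Since T > 0 °C, the all-ice-melts assumption holds.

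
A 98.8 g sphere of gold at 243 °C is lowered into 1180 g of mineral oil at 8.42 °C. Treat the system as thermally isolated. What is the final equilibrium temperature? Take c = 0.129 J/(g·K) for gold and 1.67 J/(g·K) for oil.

T_f ≈ 9.9 °C

With ΣQ=0 the equilibrium temperature is the m·c-weighted mean:
T_f = (12.75*243 + 1970.6*8.42) / (12.75 + 1970.6)
    = 19690 / 1983.3 ≈ 9.93 °C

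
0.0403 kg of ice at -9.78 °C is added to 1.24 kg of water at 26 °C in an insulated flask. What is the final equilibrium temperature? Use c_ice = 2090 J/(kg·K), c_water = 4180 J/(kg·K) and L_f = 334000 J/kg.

T_f ≈ 22.5 °C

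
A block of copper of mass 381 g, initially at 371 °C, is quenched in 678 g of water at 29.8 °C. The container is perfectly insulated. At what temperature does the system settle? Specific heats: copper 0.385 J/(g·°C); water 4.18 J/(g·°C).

T_f = Σ m_i c_i T_i / Σ m_i c_i:
T_f = (146.69*371 + 2834*29.8) / (146.69 + 2834)
    = 138875 / 2980.7 ≈ 46.59 °C

T_f ≈ 46.6 °C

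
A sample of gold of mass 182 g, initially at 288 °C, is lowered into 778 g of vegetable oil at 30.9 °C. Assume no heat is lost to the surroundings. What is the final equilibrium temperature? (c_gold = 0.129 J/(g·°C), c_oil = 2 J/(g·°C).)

T_f ≈ 34.7 °C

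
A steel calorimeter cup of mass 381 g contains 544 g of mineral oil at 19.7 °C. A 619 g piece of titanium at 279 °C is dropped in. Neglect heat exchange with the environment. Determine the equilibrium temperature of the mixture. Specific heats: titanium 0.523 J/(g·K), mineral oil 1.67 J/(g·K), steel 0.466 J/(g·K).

T_f ≈ 79.2 °C

T_f is the heat-capacity-weighted average of the initial temperatures:
T_f = (323.74·279 + 908.48·19.7 + 177.55·19.7) / (323.74 + 908.48 + 177.55)
    = 111717 / 1409.8 ≈ 79.25 °C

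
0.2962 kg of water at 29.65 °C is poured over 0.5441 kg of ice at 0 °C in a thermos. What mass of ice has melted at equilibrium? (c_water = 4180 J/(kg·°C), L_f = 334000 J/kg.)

m_melted ≈ 0.11 kg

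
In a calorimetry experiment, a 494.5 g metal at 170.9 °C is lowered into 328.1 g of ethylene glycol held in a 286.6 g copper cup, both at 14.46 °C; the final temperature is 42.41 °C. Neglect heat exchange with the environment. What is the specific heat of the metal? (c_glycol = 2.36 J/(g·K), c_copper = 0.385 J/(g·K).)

c ≈ 0.389 J/(g·K)

Heat gained plus heat lost sum to zero:
494.5·c·(42.41 − 170.9) + 328.1·2.36·(42.41 − 14.46) + 286.6·0.385·(42.41 − 14.46) = 0
-63538 c = -24726
c = -24726/-63538 ≈ 0.3892 J/(g·K)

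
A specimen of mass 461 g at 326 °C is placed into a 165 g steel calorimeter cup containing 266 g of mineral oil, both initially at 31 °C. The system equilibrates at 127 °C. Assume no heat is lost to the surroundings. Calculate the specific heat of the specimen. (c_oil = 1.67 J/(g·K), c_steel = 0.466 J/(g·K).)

Net heat exchanged in the isolated system is zero:
461·c·(127 − 326) + 266·1.67·(127 − 31) + 165·0.466·(127 − 31) = 0
-91739 c = -50027
c = -50027/-91739 ≈ 0.5453 J/(g·K)

c ≈ 0.545 J/(g·K)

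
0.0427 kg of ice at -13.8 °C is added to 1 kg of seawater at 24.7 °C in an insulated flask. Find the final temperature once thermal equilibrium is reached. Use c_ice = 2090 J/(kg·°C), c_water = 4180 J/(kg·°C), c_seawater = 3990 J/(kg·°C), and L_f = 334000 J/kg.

T_f ≈ 19.9 °C

Let T be the final temperature. ΣQ_i = 0:
warm ice to 0 °C: 0.0427×2090×(0 − (-13.8)) = 1231.6; fusion: m_ice L_f = 0.0427×334000 = 14262; warm the meltwater: 178.49 T; seawater: 3990(T − 24.7)
4168.5 T = 98553 − 15493 = 83060
T ≈ 19.93 °C — above 0 °C, consistent with complete melting.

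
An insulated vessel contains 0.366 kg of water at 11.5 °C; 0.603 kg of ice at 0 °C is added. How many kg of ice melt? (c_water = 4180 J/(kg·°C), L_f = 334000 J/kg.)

m_melted ≈ 0.0527 kg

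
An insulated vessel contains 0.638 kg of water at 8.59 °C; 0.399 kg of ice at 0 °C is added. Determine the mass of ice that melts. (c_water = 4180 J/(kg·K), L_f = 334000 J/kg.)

Water can give up m c ΔT = 0.638×4180×8.59 = 22908 J before reaching 0 °C.
To melt every bit of ice: 0.399×334000 = 133266 J.
Since 22908 < 133266 J, not all the ice melts; equilibrium is at 0 °C.
m_melted×334000 = 22908  ⇒  m_melted ≈ 0.06859 kg.

m_melted ≈ 0.0686 kg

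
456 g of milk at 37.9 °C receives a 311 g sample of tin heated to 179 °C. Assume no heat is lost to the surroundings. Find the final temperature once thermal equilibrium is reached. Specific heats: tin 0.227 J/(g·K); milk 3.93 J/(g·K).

T_f ≈ 43.2 °C

Heat gained plus heat lost sum to zero:
311·0.227·(T − 179) + 456·3.93·(T − 37.9) = 0
70.6(T − 179) + 1792.1(T − 37.9) = 0
(70.6 + 1792.1) T = 70.6·179 + 1792.1·37.9
T = 80557 / 1862.7 = 43.2 °C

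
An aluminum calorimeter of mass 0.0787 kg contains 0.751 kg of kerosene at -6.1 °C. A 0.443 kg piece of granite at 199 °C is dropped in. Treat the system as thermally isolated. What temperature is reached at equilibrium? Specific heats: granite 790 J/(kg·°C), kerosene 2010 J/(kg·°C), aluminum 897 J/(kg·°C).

T_f is the heat-capacity-weighted average of the initial temperatures:
T_f = (349.97×199 + 1509.5×(-6.1) + 70.59×(-6.1)) / (349.97 + 1509.5 + 70.59)
    = 60005 / 1930.1 ≈ 31.09 °C

T_f ≈ 31.1 °C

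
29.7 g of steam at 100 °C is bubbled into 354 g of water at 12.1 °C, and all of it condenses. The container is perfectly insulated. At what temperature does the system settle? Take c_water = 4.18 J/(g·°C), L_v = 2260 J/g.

T_f ≈ 60.8 °C

Energy balance with sensible and latent terms:
latent heat released on condensation: 29.7·2260 = 67122; condensed water 100 °C→T: 124.15(T − 100); water warms: 354·4.18·(T − 12.1) = 1479.7(T − 12.1)
1603.9 T = 67122 + 12415 + 17905 = 97441
T ≈ 60.75 °C — below 100 °C, confirming all the steam condensed.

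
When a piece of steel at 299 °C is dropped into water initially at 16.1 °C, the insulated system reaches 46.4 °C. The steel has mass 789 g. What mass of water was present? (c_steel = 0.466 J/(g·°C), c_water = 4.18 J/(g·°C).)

m ≈ 733 g

Heat lost by the steel = heat gained by the water:
789×0.466×(299 − 46.4) = m×4.18×(46.4 − 16.1)
126.65 m = 92874  ⇒  m ≈ 733.3 g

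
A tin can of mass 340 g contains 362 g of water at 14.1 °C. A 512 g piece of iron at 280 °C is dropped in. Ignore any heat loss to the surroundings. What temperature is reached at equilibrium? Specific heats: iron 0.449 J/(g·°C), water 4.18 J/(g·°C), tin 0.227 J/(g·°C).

T_f ≈ 47.7 °C

With ΣQ=0 the equilibrium temperature is the m·c-weighted mean:
T_f = (229.89·280 + 1513.2·14.1 + 77.18·14.1) / (229.89 + 1513.2 + 77.18)
    = 86792 / 1820.2 ≈ 47.68 °C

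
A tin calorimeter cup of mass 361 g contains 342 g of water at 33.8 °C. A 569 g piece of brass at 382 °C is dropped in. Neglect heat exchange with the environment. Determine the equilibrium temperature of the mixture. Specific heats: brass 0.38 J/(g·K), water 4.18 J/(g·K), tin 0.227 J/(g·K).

T_f ≈ 77.4 °C

Net heat exchanged in the isolated system is zero:
569·0.38·(T − 382) + 342·4.18·(T − 33.8) + 361·0.227·(T − 33.8) = 0
1727.7 T = 133685
T = 133685/1727.7 ≈ 77.38 °C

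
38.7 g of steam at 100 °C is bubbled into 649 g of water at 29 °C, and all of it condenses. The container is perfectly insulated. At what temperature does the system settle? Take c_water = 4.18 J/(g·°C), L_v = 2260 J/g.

T_f ≈ 63.4 °C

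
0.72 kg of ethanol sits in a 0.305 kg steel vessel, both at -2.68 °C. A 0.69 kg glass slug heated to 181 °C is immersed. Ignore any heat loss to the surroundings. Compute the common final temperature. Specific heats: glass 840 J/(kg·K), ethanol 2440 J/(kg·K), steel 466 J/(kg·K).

T_f ≈ 40.3 °C

Net heat exchanged in the isolated system is zero:
0.69*840*(T − 181) + 0.72*2440*(T − (-2.68)) + 0.305*466*(T − (-2.68)) = 0
579.6(T − 181) + 1756.8(T − (-2.68)) + 142.13(T − (-2.68)) = 0
2478.5 T = 99818
T ≈ 40.27 °C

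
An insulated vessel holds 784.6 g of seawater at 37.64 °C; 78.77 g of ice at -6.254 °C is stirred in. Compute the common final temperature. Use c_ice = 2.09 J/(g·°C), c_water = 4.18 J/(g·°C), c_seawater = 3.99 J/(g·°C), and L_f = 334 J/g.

T_f ≈ 26.2 °C

Conservation of energy gives ΣQ = 0:
ice -6.254→0 °C: 78.77·2.09·6.254 = 1029.6; latent heat to melt: 78.77·334 = 26309; warm the meltwater: 329.26 T; seawater cools: 784.6·3.99·(T − 37.64) = 3130.6(T − 37.64)
3459.8 T = 117834 − 27339 = 90495
T ≈ 26.16 °C — above 0 °C, consistent with complete melting.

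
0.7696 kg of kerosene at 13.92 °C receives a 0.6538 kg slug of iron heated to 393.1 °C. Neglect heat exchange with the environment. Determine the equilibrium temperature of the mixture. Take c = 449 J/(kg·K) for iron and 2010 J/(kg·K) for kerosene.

T_f ≈ 74.4 °C

Heat lost by the iron equals heat gained by the kerosene:
0.6538×449×(393.1 − T) = 0.7696×2010×(T − 13.92)
293.56(393.1 − T) = 1546.9(T − 13.92)
1840.5 T = 136930  ⇒  T ≈ 74.40 °C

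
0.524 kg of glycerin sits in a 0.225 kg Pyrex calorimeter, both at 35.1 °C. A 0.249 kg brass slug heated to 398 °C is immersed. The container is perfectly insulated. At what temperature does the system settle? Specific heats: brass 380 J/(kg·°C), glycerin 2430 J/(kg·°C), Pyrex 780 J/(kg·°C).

Setting the total heat transfer to zero:
0.249×380×(T − 398) + 0.524×2430×(T − 35.1) + 0.225×780×(T − 35.1) = 0
94.62(T − 398) + 1273.3(T − 35.1) + 175.5(T − 35.1) = 0
(94.62 + 1273.3 + 175.5) T = 94.62×398 + 1273.3×35.1 + 175.5×35.1
T = 88512/1543.4 ≈ 57.35 °C

T_f ≈ 57.3 °C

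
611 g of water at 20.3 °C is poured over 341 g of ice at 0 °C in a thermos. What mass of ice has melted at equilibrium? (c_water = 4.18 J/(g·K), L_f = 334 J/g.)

m_melted ≈ 155 g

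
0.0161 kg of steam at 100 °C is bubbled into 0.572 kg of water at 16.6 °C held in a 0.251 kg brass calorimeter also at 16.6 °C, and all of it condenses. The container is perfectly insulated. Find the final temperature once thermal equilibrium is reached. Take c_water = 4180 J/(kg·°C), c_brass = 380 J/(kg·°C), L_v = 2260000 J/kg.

T_f ≈ 33.0 °C

Setting the total heat transfer to zero:
steam→water at 100 °C releases m L_v = 0.0161×2260000 = 36386; condensed water 100 °C→T: 67.3(T − 100); water warms: 0.572×4180×(T − 16.6) = 2391(T − 16.6); brass cup: 0.251×380×(T − 16.6) = 95.38(T − 16.6)
2553.6 T = 36386 + 6729.8 + 41273 = 84389
T ≈ 33.05 °C (< 100 °C, so full condensation is consistent).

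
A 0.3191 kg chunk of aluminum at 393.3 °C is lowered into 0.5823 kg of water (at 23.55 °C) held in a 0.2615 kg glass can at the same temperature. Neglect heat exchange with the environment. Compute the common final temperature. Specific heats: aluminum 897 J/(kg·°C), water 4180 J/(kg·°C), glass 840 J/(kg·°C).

Net heat exchanged in the isolated system is zero:
0.3191*897*(T − 393.3) + 0.5823*4180*(T − 23.55) + 0.2615*840*(T − 23.55) = 0
286.23(T − 393.3) + 2434(T − 23.55) + 219.66(T − 23.55) = 0
(286.23 + 2434 + 219.66) T = 286.23*393.3 + 2434*23.55 + 219.66*23.55
T = 175069 / 2939.9 = 59.5 °C

T_f ≈ 59.5 °C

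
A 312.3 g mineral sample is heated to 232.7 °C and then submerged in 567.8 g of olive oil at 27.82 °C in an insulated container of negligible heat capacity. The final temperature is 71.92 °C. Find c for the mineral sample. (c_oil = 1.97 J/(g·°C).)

c ≈ 0.982 J/(g·°C)

Heat gained plus heat lost sum to zero:
312.3·c·(71.92 − 232.7) + 567.8·1.97·(71.92 − 27.82) = 0
-50212 c = -49329
c = -49329/-50212 ≈ 0.9824 J/(g·°C)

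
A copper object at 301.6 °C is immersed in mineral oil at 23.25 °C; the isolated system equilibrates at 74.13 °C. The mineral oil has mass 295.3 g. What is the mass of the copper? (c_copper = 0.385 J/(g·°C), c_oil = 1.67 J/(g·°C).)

m ≈ 287 g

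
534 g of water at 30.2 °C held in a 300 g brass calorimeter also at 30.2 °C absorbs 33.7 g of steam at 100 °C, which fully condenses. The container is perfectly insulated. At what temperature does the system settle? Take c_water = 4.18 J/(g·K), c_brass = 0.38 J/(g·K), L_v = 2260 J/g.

Net heat exchanged in the isolated system is zero:
steam→water at 100 °C releases m L_v = 33.7×2260 = 76162
  condensed water 100 °C→T: 140.87(T − 100)
  water warms: 534×4.18×(T − 30.2) = 2232.1(T − 30.2)
  cup: 114(T − 30.2)
2487 T = 76162 + 14087 + 70853 = 161101
T ≈ 64.78 °C — below 100 °C, confirming all the steam condensed.

T_f ≈ 64.8 °C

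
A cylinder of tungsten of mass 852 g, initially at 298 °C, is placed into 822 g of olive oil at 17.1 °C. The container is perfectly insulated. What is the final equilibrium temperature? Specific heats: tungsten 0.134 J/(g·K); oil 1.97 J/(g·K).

Energy conservation, ΣQ = 0:
852*0.134*(T − 298) + 822*1.97*(T − 17.1) = 0
114.17(T − 298) + 1619.3(T − 17.1) = 0
(114.17 + 1619.3) T = 114.17*298 + 1619.3*17.1
T = 61713/1733.5 ≈ 35.60 °C

T_f ≈ 35.6 °C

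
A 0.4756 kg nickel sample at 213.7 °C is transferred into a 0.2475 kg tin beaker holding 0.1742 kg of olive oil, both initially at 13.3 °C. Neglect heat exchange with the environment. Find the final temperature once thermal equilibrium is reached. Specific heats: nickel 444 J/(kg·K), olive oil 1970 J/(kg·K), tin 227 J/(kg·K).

Taking heat into each body as positive, Σ m c ΔT = 0:
0.4756·444·(T − 213.7) + 0.1742·1970·(T − 13.3) + 0.2475·227·(T − 13.3) = 0
211.17(T − 213.7) + 343.17(T − 13.3) + 56.18(T − 13.3) = 0
(211.17 + 343.17 + 56.18) T = 211.17·213.7 + 343.17·13.3 + 56.18·13.3
T = 50438 / 610.52 = 82.6 °C

T_f ≈ 82.6 °C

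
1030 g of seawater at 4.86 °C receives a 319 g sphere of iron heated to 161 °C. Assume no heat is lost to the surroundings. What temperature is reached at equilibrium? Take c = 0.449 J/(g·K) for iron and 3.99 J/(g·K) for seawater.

T_f ≈ 10.1 °C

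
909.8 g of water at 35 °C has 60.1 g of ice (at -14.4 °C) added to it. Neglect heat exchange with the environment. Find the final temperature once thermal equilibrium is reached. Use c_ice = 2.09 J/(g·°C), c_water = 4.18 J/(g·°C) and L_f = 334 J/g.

T_f ≈ 27.4 °C

Taking heat into each body as positive, Σ m c ΔT = 0:
ice -14.4→0 °C: 60.1×2.09×14.4 = 1808.8
  melt ice: 60.1×334 = 20073
  warm the meltwater: 251.22 T
  water: 3803(T − 35)
4054.2 T = 133104 − 21882 = 111222
T ≈ 27.43 °C (positive, so assuming full melt was valid).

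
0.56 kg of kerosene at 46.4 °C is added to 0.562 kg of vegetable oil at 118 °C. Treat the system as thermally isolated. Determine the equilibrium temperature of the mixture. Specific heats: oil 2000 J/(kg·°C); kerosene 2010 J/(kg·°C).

T_f ≈ 82.2 °C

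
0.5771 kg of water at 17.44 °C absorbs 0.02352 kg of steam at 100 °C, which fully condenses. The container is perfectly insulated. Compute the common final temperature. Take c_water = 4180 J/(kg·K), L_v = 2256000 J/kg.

Net heat exchanged in the isolated system is zero:
latent heat released on condensation: 0.02352·2256000 = 53061
  condensed water 100 °C→T: 98.31(T − 100)
  water warms: 0.5771·4180·(T − 17.44) = 2412.3(T − 17.44)
2510.6 T = 53061 + 9831.4 + 42070 = 104963
T ≈ 41.81 °C, under the boiling point, so the assumption holds.

T_f ≈ 41.8 °C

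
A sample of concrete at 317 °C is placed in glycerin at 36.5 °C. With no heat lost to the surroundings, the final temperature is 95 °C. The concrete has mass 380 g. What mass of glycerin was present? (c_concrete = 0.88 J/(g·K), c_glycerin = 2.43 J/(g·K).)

m ≈ 522 g

Heat gained plus heat lost sum to zero:
380·0.88·(95 − 317) + m·2.43·(95 − 36.5) = 0
142.16 m = 74237
m = 74237/142.16 ≈ 522.2 g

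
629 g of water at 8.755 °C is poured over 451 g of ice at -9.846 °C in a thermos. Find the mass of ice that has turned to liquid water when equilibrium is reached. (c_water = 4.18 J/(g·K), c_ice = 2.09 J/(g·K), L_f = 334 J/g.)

Water can give up m c ΔT = 629·4.18·8.755 = 23019 J before reaching 0 °C.
Of that, 451·2.09·9.846 = 9280.7 J goes to bring the ice to 0 °C, leaving 13738 J.
Melting all 451 g of ice would need 451·334 = 150634 J.
That's not enough to melt it all — equilibrium is at 0 °C with ice remaining.
m_melted·334 = 13738  ⇒  m_melted ≈ 41.13 g.

m_melted ≈ 41.1 g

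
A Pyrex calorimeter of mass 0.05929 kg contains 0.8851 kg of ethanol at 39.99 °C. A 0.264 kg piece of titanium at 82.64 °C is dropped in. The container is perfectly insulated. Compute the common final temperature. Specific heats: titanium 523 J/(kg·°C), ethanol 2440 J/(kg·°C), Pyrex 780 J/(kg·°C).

T_f is the heat-capacity-weighted average of the initial temperatures:
T_f = (138.07×82.64 + 2159.6×39.99 + 46.25×39.99) / (138.07 + 2159.6 + 46.25)
    = 99624 / 2344 ≈ 42.50 °C

T_f ≈ 42.5 °C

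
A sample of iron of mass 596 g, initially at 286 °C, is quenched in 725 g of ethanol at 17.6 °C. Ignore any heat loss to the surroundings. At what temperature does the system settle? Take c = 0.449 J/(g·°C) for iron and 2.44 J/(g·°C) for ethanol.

Setting the total heat transfer to zero:
596·0.449·(T − 286) + 725·2.44·(T − 17.6) = 0
267.6(T − 286) + 1769(T − 17.6) = 0
(267.6 + 1769) T = 267.6·286 + 1769·17.6
T = 107669 / 2036.6 = 52.9 °C

T_f ≈ 52.9 °C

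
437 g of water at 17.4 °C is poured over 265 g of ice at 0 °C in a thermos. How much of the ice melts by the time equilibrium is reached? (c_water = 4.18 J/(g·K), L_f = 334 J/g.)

Heat available from the water dropping to 0 °C: 437·4.18·17.4 = 31784 J.
Melting all 265 g of ice would need 265·334 = 88510 J.
31784 J < 88510 J, so only part of the ice melts and the system sits at 0 °C.
Mass melted = 31784/334 ≈ 95.16 g.

m_melted ≈ 95.2 g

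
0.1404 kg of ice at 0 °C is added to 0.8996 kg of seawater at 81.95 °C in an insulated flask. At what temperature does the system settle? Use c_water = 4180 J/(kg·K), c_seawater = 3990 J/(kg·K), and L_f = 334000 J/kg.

T_f ≈ 59.2 °C

Conservation of energy gives ΣQ = 0:
latent heat to melt: 0.1404×334000 = 46894
  warm the meltwater: 586.87 T
  seawater: 3589.4(T − 81.95)
4176.3 T = 294152 − 46894 = 247258
T ≈ 59.21 °C. Since T > 0 °C, the all-ice-melts assumption holds.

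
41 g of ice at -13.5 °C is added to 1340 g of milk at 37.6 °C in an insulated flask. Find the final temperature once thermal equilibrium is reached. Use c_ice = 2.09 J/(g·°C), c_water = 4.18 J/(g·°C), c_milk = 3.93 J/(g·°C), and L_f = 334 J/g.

T_f ≈ 33.7 °C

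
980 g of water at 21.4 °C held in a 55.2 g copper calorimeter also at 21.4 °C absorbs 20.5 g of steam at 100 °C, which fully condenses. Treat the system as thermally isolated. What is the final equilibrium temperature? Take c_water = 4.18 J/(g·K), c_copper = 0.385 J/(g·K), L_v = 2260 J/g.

Energy balance with sensible and latent terms:
steam→water at 100 °C releases m L_v = 20.5·2260 = 46330; condensed water 100 °C→T: 85.69(T − 100); original water: 4096.4(T − 21.4); cup: 21.25(T − 21.4)
4203.3 T = 46330 + 8569 + 88118 = 143017
T ≈ 34.02 °C (< 100 °C, so full condensation is consistent).

T_f ≈ 34.0 °C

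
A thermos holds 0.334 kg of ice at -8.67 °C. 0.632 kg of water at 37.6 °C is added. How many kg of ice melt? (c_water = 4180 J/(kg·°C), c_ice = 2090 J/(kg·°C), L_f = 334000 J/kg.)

Water can give up m c ΔT = 0.632·4180·37.6 = 99330 J before reaching 0 °C.
Of that, 0.334·2090·8.67 = 6052.2 J goes to bring the ice to 0 °C, leaving 93278 J.
To melt every bit of ice: 0.334·334000 = 111556 J.
That's not enough to melt it all — equilibrium is at 0 °C with ice remaining.
Mass melted = 93278/334000 ≈ 0.2793 kg.

m_melted ≈ 0.279 kg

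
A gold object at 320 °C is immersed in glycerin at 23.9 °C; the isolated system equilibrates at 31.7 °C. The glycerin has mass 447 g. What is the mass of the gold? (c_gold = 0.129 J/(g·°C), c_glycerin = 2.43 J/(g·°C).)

Heat lost by the gold = heat gained by the glycerin:
m×0.129×(320 − 31.7) = 447×2.43×(31.7 − 23.9)
37.19 m = 8472.4  ⇒  m ≈ 227.8 g

m ≈ 228 g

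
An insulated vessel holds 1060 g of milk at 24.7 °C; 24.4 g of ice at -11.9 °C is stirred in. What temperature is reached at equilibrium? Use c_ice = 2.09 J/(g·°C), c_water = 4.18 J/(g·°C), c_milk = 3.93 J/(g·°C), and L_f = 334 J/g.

T_f ≈ 22.1 °C

Setting the total heat transfer to zero:
warm ice to 0 °C: 24.4×2.09×(0 − (-11.9)) = 606.85
  latent heat to melt: 24.4×334 = 8149.6
  warm the meltwater: 101.99 T
  milk cools: 1060×3.93×(T − 24.7) = 4165.8(T − 24.7)
4267.8 T = 102895 − 8756.5 = 94139
T ≈ 22.06 °C (positive, so assuming full melt was valid).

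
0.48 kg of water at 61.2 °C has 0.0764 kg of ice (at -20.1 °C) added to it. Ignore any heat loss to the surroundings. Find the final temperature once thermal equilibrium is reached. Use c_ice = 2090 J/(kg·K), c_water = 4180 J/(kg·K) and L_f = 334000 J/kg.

T_f ≈ 40.4 °C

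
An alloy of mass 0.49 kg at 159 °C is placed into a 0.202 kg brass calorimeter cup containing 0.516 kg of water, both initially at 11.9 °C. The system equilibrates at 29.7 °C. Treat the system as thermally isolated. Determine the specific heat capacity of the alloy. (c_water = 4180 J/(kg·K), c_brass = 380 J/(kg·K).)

c ≈ 628 J/(kg·K)

Net heat exchanged in the isolated system is zero:
0.49·c·(29.7 − 159) + 0.516·4180·(29.7 − 11.9) + 0.202·380·(29.7 − 11.9) = 0
-63.36 c = -39759
c = -39759/-63.36 ≈ 627.5 J/(kg·K)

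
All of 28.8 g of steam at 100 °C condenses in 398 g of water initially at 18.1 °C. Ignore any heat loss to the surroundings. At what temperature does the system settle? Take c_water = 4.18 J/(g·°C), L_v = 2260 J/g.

T_f ≈ 60.1 °C

Conservation of energy gives ΣQ = 0:
condense steam: −28.8·2260 = −65088
  condensate cools 100→T: 28.8·4.18·(T − 100) = 120.38(T − 100)
  water warms: 398·4.18·(T − 18.1) = 1663.6(T − 18.1)
1784 T = 65088 + 12038 + 30112 = 107238
T ≈ 60.11 °C (< 100 °C, so full condensation is consistent).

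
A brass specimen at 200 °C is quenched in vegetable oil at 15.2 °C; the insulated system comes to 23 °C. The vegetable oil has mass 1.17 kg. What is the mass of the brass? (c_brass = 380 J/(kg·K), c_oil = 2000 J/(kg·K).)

m ≈ 0.271 kg

|Q_brass| = |Q_oil|:
m·380·(200 − 23) = 1.17·2000·(23 − 15.2)
67260 m = 18252  ⇒  m ≈ 0.2714 kg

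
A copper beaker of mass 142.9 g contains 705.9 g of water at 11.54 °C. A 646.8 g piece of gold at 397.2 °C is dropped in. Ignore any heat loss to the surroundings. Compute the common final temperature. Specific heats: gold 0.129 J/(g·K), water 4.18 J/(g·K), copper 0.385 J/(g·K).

Conservation of energy gives ΣQ = 0:
646.8·0.129·(T − 397.2) + 705.9·4.18·(T − 11.54) + 142.9·0.385·(T − 11.54) = 0
83.44(T − 397.2) + 2950.7(T − 11.54) + 55.02(T − 11.54) = 0
(83.44 + 2950.7 + 55.02) T = 83.44·397.2 + 2950.7·11.54 + 55.02·11.54
T = 67827/3089.1 ≈ 21.96 °C

T_f ≈ 22.0 °C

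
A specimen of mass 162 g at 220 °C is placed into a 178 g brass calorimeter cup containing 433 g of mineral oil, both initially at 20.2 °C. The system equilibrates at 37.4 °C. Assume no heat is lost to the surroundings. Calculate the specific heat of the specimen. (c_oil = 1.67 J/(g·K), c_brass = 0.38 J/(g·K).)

c ≈ 0.46 J/(g·K)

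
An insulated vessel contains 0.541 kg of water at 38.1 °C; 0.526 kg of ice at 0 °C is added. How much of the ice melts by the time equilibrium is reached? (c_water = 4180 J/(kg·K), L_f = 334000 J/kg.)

Heat available from the water dropping to 0 °C: 0.541×4180×38.1 = 86159 J.
Fully melting the ice requires m_ice L_f = 0.526×334000 = 175684 J.
86159 J < 175684 J, so only part of the ice melts and the system sits at 0 °C.
m_melted×334000 = 86159  ⇒  m_melted ≈ 0.258 kg.

m_melted ≈ 0.258 kg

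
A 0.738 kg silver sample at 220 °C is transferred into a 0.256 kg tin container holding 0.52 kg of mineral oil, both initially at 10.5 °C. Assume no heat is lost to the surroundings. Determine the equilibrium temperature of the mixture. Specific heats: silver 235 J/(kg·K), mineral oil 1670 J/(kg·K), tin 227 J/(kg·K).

Net heat exchanged in the isolated system is zero:
0.738·235·(T − 220) + 0.52·1670·(T − 10.5) + 0.256·227·(T − 10.5) = 0
173.43(T − 220) + 868.4(T − 10.5) + 58.11(T − 10.5) = 0
(173.43 + 868.4 + 58.11) T = 173.43·220 + 868.4·10.5 + 58.11·10.5
T ≈ 43.53 °C

T_f ≈ 43.5 °C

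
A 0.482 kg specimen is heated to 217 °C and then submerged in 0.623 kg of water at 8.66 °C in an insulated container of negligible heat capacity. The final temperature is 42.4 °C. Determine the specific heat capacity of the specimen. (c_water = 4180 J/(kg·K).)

Setting the total heat transfer to zero:
0.482·c·(42.4 − 217) + 0.623·4180·(42.4 − 8.66) = 0
-84.16 c = -87864
c = -87864/-84.16 ≈ 1044 J/(kg·K)

c ≈ 1040 J/(kg·K)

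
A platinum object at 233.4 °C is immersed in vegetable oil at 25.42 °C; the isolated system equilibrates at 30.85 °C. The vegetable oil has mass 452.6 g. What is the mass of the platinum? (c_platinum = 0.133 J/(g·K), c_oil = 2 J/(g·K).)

m ≈ 182 g

|Q_platinum| = |Q_oil|:
m×0.133×(233.4 − 30.85) = 452.6×2×(30.85 − 25.42)
26.94 m = 4915.2  ⇒  m ≈ 182.5 g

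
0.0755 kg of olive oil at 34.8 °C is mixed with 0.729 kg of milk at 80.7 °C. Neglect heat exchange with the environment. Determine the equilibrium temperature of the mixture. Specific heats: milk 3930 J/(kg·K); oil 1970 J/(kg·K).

T_f ≈ 78.4 °C

Let T be the final temperature. ΣQ_i = 0:
0.729*3930*(T − 80.7) + 0.0755*1970*(T − 34.8) = 0
(2865 + 148.73) T = 2865*80.7 + 148.73*34.8
T = 236379/3013.7 ≈ 78.43 °C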